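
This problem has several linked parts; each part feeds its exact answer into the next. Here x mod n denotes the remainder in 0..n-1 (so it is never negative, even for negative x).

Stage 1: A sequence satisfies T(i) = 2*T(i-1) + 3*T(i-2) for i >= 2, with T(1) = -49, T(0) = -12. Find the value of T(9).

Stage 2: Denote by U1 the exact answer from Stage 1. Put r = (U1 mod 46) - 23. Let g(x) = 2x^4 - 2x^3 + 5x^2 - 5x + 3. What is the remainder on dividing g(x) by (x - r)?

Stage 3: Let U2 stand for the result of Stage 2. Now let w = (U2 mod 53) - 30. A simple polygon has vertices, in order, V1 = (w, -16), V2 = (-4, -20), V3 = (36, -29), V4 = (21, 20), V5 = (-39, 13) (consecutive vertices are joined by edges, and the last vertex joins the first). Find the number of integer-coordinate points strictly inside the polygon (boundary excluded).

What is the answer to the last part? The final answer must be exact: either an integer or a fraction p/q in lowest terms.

2003

Stage 1: T(2) = 2*(-49) + 3*(-12) = -134; iterating: T(2)=-134, T(3)=-415, T(4)=-1232, T(5)=-3709, T(6)=-11114, T(7)=-33355, T(8)=-100052, T(9)=-300169; answer -300169
Stage 2: U1 = -300169; r = 4; remainder = value at the root: 2*(4)^4 - 2*(4)^3 + 5*(4)^2 - 5*(4)^1 + 3 = (512) + (-128) + (80) + (-20) + (3) = 447; answer 447
Stage 3: U2 = 447; w = -7; cross terms: (-7*-20 - -4*-16)=76, (-4*-29 - 36*-20)=836, (36*20 - 21*-29)=1329, (21*13 - -39*20)=1053, (-39*-16 - -7*13)=715; twice the area = |4009| = 4009; area = 4009/2; boundary points = 1 + 1 + 1 + 1 + 1 = 5; strictly interior points = area - boundary/2 + 1 = 2003; answer 2003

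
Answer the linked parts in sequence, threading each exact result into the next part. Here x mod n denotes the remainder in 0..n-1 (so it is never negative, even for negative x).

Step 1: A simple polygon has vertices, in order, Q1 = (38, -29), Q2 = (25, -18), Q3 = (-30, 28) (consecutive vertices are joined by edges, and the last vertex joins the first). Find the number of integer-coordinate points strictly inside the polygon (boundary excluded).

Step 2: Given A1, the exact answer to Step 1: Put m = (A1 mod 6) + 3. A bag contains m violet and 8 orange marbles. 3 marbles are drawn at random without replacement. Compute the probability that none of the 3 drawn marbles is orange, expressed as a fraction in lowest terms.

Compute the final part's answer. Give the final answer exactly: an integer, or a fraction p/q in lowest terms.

Step 1: cross terms: (38*-18 - 25*-29)=41, (25*28 - -30*-18)=160, (-30*-29 - 38*28)=-194; twice the area = |7| = 7; area = 7/2; boundary points = 1 + 1 + 1 = 3; strictly interior points = area - boundary/2 + 1 = 3; answer 3
Step 2: A1 = 3; m = 6; total draws C(14,3) = 364; favorable C(6,3) = 20; P = 5/91; answer 5/91

5/91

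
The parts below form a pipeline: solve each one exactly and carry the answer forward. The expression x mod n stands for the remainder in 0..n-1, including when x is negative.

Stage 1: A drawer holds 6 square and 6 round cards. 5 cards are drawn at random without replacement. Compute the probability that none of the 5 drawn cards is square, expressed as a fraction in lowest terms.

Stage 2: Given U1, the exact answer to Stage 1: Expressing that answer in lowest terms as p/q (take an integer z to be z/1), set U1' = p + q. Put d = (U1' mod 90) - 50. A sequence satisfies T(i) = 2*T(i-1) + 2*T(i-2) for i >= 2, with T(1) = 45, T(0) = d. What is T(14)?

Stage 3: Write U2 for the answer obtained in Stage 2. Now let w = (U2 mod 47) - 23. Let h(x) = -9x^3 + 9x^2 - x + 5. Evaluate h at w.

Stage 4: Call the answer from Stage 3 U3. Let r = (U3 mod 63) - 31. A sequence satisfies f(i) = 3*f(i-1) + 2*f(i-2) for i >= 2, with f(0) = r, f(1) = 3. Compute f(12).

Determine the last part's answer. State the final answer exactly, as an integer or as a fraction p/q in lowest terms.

Stage 1: total draws C(12,5) = 792; favorable C(6,5) = 6; P = 1/132; answer 1/132
Stage 2: U1 = 1/132; threaded value p + q = 133; d = -7; T(2) = 2*(45) + 2*(-7) = 76; iterating: T(2)=76, T(3)=242, T(4)=636, T(5)=1756, T(6)=4784, T(7)=13080, T(8)=35728, T(9)=97616, T(10)=266688, T(11)=728608, T(12)=1990592, T(13)=5438400, T(14)=14857984; answer 14857984
Stage 3: U2 = 14857984; w = -8; -9*(-8)^3 + 9*(-8)^2 - 1*(-8)^1 + 5 = (4608) + (576) + (8) + (5) = 5197; answer 5197
Stage 4: U3 = 5197; r = 0; f(2) = 3*(3) + 2*(0) = 9; iterating: f(2)=9, f(3)=33, f(4)=117, f(5)=417, f(6)=1485, f(7)=5289, f(8)=18837, f(9)=67089, f(10)=238941, f(11)=851001, f(12)=3030885; answer 3030885

3030885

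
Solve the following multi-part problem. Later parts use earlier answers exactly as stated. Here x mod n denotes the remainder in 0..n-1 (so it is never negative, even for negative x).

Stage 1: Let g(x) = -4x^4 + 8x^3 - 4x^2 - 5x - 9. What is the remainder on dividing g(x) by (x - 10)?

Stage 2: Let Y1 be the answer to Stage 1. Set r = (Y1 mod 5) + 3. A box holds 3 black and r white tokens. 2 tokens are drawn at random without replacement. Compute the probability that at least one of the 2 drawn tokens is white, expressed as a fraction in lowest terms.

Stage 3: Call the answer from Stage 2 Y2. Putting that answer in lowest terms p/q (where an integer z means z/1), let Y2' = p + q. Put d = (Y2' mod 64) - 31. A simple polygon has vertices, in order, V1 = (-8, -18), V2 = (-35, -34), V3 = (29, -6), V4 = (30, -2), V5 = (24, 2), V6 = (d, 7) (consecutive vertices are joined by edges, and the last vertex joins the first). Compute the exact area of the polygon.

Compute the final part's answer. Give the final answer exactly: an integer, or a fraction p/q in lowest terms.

826

Stage 1: remainder = value at the root: -4*(10)^4 + 8*(10)^3 - 4*(10)^2 - 5*(10)^1 - 9 = (-40000) + (8000) + (-400) + (-50) + (-9) = -32459; answer -32459
Stage 2: Y1 = -32459; r = 4; total draws C(7,2) = 21; complement C(3,2) = 3; favorable 21 - 3 = 18; P = 6/7; answer 6/7
Stage 3: Y2 = 6/7; threaded value p + q = 13; d = -18; cross terms: (-8*-34 - -35*-18)=-358, (-35*-6 - 29*-34)=1196, (29*-2 - 30*-6)=122, (30*2 - 24*-2)=108, (24*7 - -18*2)=204, (-18*-18 - -8*7)=380; twice the area = |1652| = 1652; area = 826; answer 826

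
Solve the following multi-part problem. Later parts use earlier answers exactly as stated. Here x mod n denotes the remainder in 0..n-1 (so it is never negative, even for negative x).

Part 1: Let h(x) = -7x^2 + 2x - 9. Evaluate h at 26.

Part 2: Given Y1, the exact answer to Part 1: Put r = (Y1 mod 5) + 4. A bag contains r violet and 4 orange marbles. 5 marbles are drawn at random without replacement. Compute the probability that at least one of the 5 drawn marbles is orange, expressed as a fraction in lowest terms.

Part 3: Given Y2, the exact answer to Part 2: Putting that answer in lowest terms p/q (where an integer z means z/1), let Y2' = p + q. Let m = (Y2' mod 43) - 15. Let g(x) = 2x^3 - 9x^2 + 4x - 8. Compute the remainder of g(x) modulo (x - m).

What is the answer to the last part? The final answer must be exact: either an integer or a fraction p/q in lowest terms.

Part 1: -7*(26)^2 + 2*(26)^1 - 9 = (-4732) + (52) + (-9) = -4689; answer -4689
Part 2: Y1 = -4689; r = 5; total draws C(9,5) = 126; complement C(5,5) = 1; favorable 126 - 1 = 125; P = 125/126; answer 125/126
Part 3: Y2 = 125/126; threaded value p + q = 251; m = 21; remainder = value at the root: 2*(21)^3 - 9*(21)^2 + 4*(21)^1 - 8 = (18522) + (-3969) + (84) + (-8) = 14629; answer 14629

14629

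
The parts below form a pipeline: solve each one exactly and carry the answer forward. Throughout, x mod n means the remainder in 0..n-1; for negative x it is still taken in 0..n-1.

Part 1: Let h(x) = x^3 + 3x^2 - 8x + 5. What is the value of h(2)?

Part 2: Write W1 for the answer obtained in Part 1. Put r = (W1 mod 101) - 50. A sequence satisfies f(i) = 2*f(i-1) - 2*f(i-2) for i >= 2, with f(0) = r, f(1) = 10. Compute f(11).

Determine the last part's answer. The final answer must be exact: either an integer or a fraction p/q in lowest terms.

Part 1: 1*(2)^3 + 3*(2)^2 - 8*(2)^1 + 5 = (8) + (12) + (-16) + (5) = 9; answer 9
Part 2: W1 = 9; r = -41; f(2) = 2*(10) - 2*(-41) = 102; iterating: f(2)=102, f(3)=184, f(4)=164, f(5)=-40, f(6)=-408, f(7)=-736, f(8)=-656, f(9)=160, f(10)=1632, f(11)=2944; answer 2944

2944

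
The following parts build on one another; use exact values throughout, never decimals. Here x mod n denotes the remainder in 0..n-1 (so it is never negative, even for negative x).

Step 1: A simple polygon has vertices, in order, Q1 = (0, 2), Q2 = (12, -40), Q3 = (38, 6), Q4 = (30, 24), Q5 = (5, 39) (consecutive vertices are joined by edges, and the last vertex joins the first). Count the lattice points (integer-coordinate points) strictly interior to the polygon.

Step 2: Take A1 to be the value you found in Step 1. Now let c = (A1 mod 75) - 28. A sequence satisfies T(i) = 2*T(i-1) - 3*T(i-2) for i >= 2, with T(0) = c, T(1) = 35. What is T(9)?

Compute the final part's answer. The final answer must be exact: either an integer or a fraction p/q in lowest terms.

Step 1: cross terms: (0*-40 - 12*2)=-24, (12*6 - 38*-40)=1592, (38*24 - 30*6)=732, (30*39 - 5*24)=1050, (5*2 - 0*39)=10; twice the area = |3360| = 3360; area = 1680; boundary points = 6 + 2 + 2 + 5 + 1 = 16; strictly interior points = area - boundary/2 + 1 = 1673; answer 1673
Step 2: A1 = 1673; c = -5; T(2) = 2*(35) - 3*(-5) = 85; iterating: T(2)=85, T(3)=65, T(4)=-125, T(5)=-445, T(6)=-515, T(7)=305, T(8)=2155, T(9)=3395; answer 3395

3395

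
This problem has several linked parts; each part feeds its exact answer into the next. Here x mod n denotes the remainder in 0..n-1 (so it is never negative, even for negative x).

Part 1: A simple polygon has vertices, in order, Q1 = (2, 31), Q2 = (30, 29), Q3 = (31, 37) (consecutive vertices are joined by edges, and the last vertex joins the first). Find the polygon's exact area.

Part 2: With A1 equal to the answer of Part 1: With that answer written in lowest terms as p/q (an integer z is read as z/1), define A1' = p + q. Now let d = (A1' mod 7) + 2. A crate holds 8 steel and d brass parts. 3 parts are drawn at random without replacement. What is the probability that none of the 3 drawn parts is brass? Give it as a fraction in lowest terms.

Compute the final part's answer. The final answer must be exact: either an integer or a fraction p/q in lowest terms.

14/55

Part 1: cross terms: (2*29 - 30*31)=-872, (30*37 - 31*29)=211, (31*31 - 2*37)=887; twice the area = |226| = 226; area = 113; answer 113
Part 2: A1 = 113; threaded value p + q = 114; d = 4; total draws C(12,3) = 220; favorable C(8,3) = 56; P = 14/55; answer 14/55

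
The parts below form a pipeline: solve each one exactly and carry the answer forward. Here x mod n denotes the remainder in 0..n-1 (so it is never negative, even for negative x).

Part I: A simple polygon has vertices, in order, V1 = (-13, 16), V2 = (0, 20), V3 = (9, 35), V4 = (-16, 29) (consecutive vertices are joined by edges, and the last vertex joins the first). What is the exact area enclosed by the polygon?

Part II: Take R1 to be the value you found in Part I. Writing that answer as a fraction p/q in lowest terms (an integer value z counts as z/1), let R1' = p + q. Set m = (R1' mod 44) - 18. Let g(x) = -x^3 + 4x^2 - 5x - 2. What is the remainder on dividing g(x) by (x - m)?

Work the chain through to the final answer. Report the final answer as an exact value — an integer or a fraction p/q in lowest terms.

Part I: cross terms: (-13*20 - 0*16)=-260, (0*35 - 9*20)=-180, (9*29 - -16*35)=821, (-16*16 - -13*29)=121; twice the area = |502| = 502; area = 251; answer 251
Part II: R1 = 251; threaded value p + q = 252; m = 14; remainder = value at the root: -1*(14)^3 + 4*(14)^2 - 5*(14)^1 - 2 = (-2744) + (784) + (-70) + (-2) = -2032; answer -2032

-2032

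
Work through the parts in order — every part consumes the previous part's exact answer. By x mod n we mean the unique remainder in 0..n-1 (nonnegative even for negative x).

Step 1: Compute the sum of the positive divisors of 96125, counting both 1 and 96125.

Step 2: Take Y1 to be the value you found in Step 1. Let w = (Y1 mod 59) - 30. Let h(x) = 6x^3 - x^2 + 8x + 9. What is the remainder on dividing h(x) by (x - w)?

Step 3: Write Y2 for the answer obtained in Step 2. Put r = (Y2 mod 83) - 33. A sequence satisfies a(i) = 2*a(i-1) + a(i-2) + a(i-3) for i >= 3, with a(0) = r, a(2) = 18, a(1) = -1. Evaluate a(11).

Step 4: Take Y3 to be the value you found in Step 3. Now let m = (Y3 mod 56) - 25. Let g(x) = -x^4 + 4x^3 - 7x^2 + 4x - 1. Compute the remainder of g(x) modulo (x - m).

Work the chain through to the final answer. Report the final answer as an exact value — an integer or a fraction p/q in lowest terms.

Step 1: 96125 = 5^3 * 769; sigma = (1 + 5 + 25 + 125) * (1 + 769) = 156 * 770 = 120120; answer 120120
Step 2: Y1 = 120120; w = 25; remainder = value at the root: 6*(25)^3 - 1*(25)^2 + 8*(25)^1 + 9 = (93750) + (-625) + (200) + (9) = 93334; answer 93334
Step 3: Y2 = 93334; r = 9; a(3) = 2*(18) + 1*(-1) + 1*(9) = 44; iterating: a(3)=44, a(4)=105, a(5)=272, a(6)=693, a(7)=1763, a(8)=4491, a(9)=11438, a(10)=29130, a(11)=74189; answer 74189
Step 4: Y3 = 74189; m = 20; remainder = value at the root: -1*(20)^4 + 4*(20)^3 - 7*(20)^2 + 4*(20)^1 - 1 = (-160000) + (32000) + (-2800) + (80) + (-1) = -130721; answer -130721

-130721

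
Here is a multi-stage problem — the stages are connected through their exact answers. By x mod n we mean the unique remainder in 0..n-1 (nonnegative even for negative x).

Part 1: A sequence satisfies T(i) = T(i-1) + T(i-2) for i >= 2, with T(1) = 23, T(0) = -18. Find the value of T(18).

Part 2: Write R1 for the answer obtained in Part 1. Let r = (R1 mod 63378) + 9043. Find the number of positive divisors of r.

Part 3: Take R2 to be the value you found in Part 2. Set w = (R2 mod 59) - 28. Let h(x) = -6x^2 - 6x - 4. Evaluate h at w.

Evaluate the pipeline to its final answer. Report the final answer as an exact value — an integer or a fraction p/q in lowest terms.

Part 1: T(2) = 1*(23) + 1*(-18) = 5; iterating: T(2)=5, T(3)=28, T(4)=33, T(5)=61, T(6)=94, T(7)=155, T(8)=249, T(9)=404, T(10)=653, T(11)=1057, T(12)=1710, T(13)=2767, T(14)=4477, T(15)=7244, T(16)=11721, T(17)=18965, T(18)=30686; answer 30686
Part 2: R1 = 30686; r = 39729; 39729 = 3 * 17 * 19 * 41; number of divisors = (1+1) * (1+1) * (1+1) * (1+1) = 16; answer 16
Part 3: R2 = 16; w = -12; -6*(-12)^2 - 6*(-12)^1 - 4 = (-864) + (72) + (-4) = -796; answer -796

-796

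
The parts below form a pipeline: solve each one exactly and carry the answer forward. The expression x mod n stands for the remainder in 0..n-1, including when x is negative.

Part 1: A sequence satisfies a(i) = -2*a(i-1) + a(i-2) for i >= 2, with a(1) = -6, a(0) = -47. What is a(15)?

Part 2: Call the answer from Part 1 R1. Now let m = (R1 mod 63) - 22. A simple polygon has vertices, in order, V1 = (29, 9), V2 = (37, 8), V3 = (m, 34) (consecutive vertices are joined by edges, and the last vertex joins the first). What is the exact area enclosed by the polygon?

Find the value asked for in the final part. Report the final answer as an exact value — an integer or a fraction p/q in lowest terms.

Part 1: a(2) = -2*(-6) + 1*(-47) = -35; iterating: a(2)=-35, a(3)=64, a(4)=-163, a(5)=390, a(6)=-943, a(7)=2276, a(8)=-5495, a(9)=13266, a(10)=-32027, a(11)=77320, a(12)=-186667, a(13)=450654, a(14)=-1087975, a(15)=2626604; answer 2626604
Part 2: R1 = 2626604; m = -14; cross terms: (29*8 - 37*9)=-101, (37*34 - -14*8)=1370, (-14*9 - 29*34)=-1112; twice the area = |157| = 157; area = 157/2; answer 157/2

157/2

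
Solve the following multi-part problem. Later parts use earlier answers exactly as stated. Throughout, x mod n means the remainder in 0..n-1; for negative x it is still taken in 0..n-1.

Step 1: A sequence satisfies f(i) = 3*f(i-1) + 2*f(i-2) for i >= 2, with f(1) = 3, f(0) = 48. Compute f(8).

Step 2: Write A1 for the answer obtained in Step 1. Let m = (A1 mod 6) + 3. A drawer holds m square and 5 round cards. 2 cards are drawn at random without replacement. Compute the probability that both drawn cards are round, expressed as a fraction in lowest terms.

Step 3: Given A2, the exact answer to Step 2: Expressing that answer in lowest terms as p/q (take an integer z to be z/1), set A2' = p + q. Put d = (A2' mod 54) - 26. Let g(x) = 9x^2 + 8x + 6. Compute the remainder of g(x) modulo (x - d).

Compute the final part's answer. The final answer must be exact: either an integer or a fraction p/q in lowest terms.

Step 1: f(2) = 3*(3) + 2*(48) = 105; iterating: f(2)=105, f(3)=321, f(4)=1173, f(5)=4161, f(6)=14829, f(7)=52809, f(8)=188085; answer 188085
Step 2: A1 = 188085; m = 6; total draws C(11,2) = 55; favorable C(5,2) = 10; P = 2/11; answer 2/11
Step 3: A2 = 2/11; threaded value p + q = 13; d = -13; remainder = value at the root: 9*(-13)^2 + 8*(-13)^1 + 6 = (1521) + (-104) + (6) = 1423; answer 1423

1423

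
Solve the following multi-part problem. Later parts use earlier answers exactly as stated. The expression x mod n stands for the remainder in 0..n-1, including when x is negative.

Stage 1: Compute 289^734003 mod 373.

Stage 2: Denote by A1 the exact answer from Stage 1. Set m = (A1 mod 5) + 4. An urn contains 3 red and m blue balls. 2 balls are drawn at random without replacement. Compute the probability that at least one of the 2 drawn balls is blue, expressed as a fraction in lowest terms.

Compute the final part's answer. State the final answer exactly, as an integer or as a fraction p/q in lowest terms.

25/28

Stage 1: squarings mod 373: 289^1=289, 289^2=342, 289^4=215, 289^8=346, 289^16=356, 289^32=289, 289^64=342, 289^128=215, 289^256=346, 289^512=356, 289^1024=289, 289^2048=342, 289^4096=215, 289^8192=346, 289^16384=356, 289^32768=289, 289^65536=342, 289^131072=215, 289^262144=346, 289^524288=356; 289^734003 = 289^1 * 289^2 * 289^16 * 289^32 * 289^256 * 289^512 * 289^4096 * 289^8192 * 289^65536 * 289^131072 * 289^524288 = 356 (mod 373); answer 356
Stage 2: A1 = 356; m = 5; total draws C(8,2) = 28; complement C(3,2) = 3; favorable 28 - 3 = 25; P = 25/28; answer 25/28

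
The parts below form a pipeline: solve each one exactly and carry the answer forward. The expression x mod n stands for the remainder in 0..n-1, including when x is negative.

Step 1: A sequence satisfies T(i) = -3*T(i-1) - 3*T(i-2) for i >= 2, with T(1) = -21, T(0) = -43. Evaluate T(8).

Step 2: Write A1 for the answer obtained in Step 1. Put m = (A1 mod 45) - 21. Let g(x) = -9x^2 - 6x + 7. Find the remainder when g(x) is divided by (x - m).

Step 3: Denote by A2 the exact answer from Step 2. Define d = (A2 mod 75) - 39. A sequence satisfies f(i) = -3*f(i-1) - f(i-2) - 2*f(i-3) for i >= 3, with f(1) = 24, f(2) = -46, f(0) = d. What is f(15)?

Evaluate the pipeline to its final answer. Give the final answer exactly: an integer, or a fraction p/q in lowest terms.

Step 1: T(2) = -3*(-21) - 3*(-43) = 192; iterating: T(2)=192, T(3)=-513, T(4)=963, T(5)=-1350, T(6)=1161, T(7)=567, T(8)=-5184; answer -5184
Step 2: A1 = -5184; m = 15; remainder = value at the root: -9*(15)^2 - 6*(15)^1 + 7 = (-2025) + (-90) + (7) = -2108; answer -2108
Step 3: A2 = -2108; d = 28; f(3) = -3*(-46) - 1*(24) - 2*(28) = 58; iterating: f(3)=58, f(4)=-176, f(5)=562, f(6)=-1626, f(7)=4668, f(8)=-13502, f(9)=39090, f(10)=-113104, f(11)=327226, f(12)=-946754, f(13)=2739244, f(14)=-7925430, f(15)=22930554; answer 22930554

22930554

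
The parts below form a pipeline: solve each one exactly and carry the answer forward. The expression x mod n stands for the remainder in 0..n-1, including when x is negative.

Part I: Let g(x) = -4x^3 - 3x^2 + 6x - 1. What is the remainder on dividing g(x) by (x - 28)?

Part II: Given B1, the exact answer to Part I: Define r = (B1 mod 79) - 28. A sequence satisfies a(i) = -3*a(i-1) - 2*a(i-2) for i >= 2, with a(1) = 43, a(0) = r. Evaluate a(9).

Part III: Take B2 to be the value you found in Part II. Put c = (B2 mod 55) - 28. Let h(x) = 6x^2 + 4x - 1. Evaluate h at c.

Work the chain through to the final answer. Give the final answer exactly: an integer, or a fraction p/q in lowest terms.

Part I: remainder = value at the root: -4*(28)^3 - 3*(28)^2 + 6*(28)^1 - 1 = (-87808) + (-2352) + (168) + (-1) = -89993; answer -89993
Part II: B1 = -89993; r = 39; a(2) = -3*(43) - 2*(39) = -207; iterating: a(2)=-207, a(3)=535, a(4)=-1191, a(5)=2503, a(6)=-5127, a(7)=10375, a(8)=-20871, a(9)=41863; answer 41863
Part III: B2 = 41863; c = -20; 6*(-20)^2 + 4*(-20)^1 - 1 = (2400) + (-80) + (-1) = 2319; answer 2319

2319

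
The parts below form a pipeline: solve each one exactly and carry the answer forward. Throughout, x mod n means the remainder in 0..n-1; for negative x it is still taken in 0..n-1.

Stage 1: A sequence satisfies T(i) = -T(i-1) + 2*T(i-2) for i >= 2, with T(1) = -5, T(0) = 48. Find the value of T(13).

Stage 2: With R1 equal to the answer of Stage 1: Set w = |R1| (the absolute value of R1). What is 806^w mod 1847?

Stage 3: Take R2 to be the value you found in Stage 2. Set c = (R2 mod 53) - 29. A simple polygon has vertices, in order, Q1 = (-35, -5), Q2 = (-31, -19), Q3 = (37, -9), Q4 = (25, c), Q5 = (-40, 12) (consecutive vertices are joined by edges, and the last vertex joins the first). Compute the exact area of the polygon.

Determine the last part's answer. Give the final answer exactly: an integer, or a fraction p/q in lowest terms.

3253/2

Stage 1: T(2) = -1*(-5) + 2*(48) = 101; iterating: T(2)=101, T(3)=-111, T(4)=313, T(5)=-535, T(6)=1161, T(7)=-2231, T(8)=4553, T(9)=-9015, T(10)=18121, T(11)=-36151, T(12)=72393, T(13)=-144695; answer -144695
Stage 2: R1 = -144695; w = 144695; squarings mod 1847: 806^1=806, 806^2=1339, 806^4=1331, 806^8=288, 806^16=1676, 806^32=1536, 806^64=677, 806^128=273, 806^256=649, 806^512=85, 806^1024=1684, 806^2048=711, 806^4096=1290, 806^8192=1800, 806^16384=362, 806^32768=1754, 806^65536=1261, 806^131072=1701; 806^144695 = 806^1 * 806^2 * 806^4 * 806^16 * 806^32 * 806^256 * 806^1024 * 806^4096 * 806^8192 * 806^131072 = 249 (mod 1847); answer 249
Stage 3: R2 = 249; c = 8; cross terms: (-35*-19 - -31*-5)=510, (-31*-9 - 37*-19)=982, (37*8 - 25*-9)=521, (25*12 - -40*8)=620, (-40*-5 - -35*12)=620; twice the area = |3253| = 3253; area = 3253/2; answer 3253/2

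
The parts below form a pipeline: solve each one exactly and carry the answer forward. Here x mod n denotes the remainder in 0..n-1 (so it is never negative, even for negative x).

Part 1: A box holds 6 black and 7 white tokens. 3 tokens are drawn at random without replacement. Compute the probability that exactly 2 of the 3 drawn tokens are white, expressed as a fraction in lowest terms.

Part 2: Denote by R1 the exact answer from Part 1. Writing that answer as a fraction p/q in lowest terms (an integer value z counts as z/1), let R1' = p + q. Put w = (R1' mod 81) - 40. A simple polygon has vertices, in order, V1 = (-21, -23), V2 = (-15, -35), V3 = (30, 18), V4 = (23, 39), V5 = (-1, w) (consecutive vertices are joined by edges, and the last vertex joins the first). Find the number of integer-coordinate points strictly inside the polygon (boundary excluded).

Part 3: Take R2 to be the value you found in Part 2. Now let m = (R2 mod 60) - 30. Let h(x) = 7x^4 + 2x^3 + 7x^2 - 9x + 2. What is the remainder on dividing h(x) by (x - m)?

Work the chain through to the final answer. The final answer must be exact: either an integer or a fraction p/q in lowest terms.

2769777

Part 1: total draws C(13,3) = 286; favorable C(7,2)*C(6,1) = 126; P = 63/143; answer 63/143
Part 2: R1 = 63/143; threaded value p + q = 206; w = 4; cross terms: (-21*-35 - -15*-23)=390, (-15*18 - 30*-35)=780, (30*39 - 23*18)=756, (23*4 - -1*39)=131, (-1*-23 - -21*4)=107; twice the area = |2164| = 2164; area = 1082; boundary points = 6 + 1 + 7 + 1 + 1 = 16; strictly interior points = area - boundary/2 + 1 = 1075; answer 1075
Part 3: R2 = 1075; m = 25; remainder = value at the root: 7*(25)^4 + 2*(25)^3 + 7*(25)^2 - 9*(25)^1 + 2 = (2734375) + (31250) + (4375) + (-225) + (2) = 2769777; answer 2769777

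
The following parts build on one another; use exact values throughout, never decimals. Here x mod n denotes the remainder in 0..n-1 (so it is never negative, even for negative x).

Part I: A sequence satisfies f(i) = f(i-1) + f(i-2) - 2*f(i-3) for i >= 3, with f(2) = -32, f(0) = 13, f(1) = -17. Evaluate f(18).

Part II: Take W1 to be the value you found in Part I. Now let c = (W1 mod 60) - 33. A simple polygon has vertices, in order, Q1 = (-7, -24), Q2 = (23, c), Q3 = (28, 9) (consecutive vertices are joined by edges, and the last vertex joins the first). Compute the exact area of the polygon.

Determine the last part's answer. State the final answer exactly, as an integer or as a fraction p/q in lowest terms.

Part I: f(3) = 1*(-32) + 1*(-17) - 2*(13) = -75; iterating: f(3)=-75, f(4)=-73, f(5)=-84, f(6)=-7, f(7)=55, f(8)=216, f(9)=285, f(10)=391, f(11)=244, f(12)=65, f(13)=-473, f(14)=-896, f(15)=-1499, f(16)=-1449, f(17)=-1156, f(18)=393; answer 393
Part II: W1 = 393; c = 0; cross terms: (-7*0 - 23*-24)=552, (23*9 - 28*0)=207, (28*-24 - -7*9)=-609; twice the area = |150| = 150; area = 75; answer 75

75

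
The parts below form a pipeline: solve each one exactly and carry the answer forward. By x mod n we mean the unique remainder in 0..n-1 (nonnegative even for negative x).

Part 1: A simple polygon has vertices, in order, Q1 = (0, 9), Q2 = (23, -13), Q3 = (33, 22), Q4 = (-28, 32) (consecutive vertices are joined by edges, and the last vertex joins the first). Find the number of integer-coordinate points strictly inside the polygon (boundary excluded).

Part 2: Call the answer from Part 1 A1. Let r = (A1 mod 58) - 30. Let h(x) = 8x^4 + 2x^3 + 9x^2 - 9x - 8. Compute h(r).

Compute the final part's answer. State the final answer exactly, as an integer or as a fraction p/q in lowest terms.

694

Part 1: cross terms: (0*-13 - 23*9)=-207, (23*22 - 33*-13)=935, (33*32 - -28*22)=1672, (-28*9 - 0*32)=-252; twice the area = |2148| = 2148; area = 1074; boundary points = 1 + 5 + 1 + 1 = 8; strictly interior points = area - boundary/2 + 1 = 1071; answer 1071
Part 2: A1 = 1071; r = -3; 8*(-3)^4 + 2*(-3)^3 + 9*(-3)^2 - 9*(-3)^1 - 8 = (648) + (-54) + (81) + (27) + (-8) = 694; answer 694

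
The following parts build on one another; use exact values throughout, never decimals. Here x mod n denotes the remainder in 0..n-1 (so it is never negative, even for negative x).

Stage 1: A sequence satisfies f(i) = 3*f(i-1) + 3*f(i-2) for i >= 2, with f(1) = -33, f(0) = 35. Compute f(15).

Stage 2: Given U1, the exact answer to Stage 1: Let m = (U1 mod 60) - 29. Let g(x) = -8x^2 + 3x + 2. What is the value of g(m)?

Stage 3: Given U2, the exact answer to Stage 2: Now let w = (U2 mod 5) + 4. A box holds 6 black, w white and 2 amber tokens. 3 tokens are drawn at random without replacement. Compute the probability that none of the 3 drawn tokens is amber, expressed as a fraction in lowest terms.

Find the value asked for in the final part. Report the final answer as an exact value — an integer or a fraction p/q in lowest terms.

55/91

Stage 1: f(2) = 3*(-33) + 3*(35) = 6; iterating: f(2)=6, f(3)=-81, f(4)=-225, f(5)=-918, f(6)=-3429, f(7)=-13041, f(8)=-49410, f(9)=-187353, f(10)=-710289, f(11)=-2692926, f(12)=-10209645, f(13)=-38707713, f(14)=-146752074, f(15)=-556379361; answer -556379361
Stage 2: U1 = -556379361; m = 10; -8*(10)^2 + 3*(10)^1 + 2 = (-800) + (30) + (2) = -768; answer -768
Stage 3: U2 = -768; w = 6; total draws C(14,3) = 364; favorable C(12,3) = 220; P = 55/91; answer 55/91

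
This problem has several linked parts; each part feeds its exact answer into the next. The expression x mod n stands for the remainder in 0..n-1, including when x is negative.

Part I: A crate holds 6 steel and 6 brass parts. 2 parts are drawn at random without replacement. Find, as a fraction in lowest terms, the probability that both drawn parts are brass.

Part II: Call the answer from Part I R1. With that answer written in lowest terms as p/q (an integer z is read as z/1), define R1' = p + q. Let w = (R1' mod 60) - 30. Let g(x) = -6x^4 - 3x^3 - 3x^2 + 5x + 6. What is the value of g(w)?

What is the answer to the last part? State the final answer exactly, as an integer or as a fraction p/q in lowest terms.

Part I: total draws C(12,2) = 66; favorable C(6,2) = 15; P = 5/22; answer 5/22
Part II: R1 = 5/22; threaded value p + q = 27; w = -3; -6*(-3)^4 - 3*(-3)^3 - 3*(-3)^2 + 5*(-3)^1 + 6 = (-486) + (81) + (-27) + (-15) + (6) = -441; answer -441

-441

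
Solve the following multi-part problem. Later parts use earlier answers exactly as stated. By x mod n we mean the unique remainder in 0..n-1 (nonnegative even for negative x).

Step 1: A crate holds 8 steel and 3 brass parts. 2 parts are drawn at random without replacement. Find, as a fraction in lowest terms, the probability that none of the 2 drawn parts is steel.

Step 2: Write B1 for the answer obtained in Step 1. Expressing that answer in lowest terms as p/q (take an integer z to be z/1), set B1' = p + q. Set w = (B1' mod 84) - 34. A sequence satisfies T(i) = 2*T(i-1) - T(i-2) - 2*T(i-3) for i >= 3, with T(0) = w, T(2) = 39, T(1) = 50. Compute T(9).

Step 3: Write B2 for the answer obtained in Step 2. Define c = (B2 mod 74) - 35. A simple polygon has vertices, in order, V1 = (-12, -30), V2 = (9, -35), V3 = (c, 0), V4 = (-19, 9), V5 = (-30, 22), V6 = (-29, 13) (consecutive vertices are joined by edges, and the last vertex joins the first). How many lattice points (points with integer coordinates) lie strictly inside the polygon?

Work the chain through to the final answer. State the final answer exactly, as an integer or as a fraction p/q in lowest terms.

Step 1: total draws C(11,2) = 55; favorable C(3,2) = 3; P = 3/55; answer 3/55
Step 2: B1 = 3/55; threaded value p + q = 58; w = 24; T(3) = 2*(39) - 1*(50) - 2*(24) = -20; iterating: T(3)=-20, T(4)=-179, T(5)=-416, T(6)=-613, T(7)=-452, T(8)=541, T(9)=2760; answer 2760
Step 3: B2 = 2760; c = -13; cross terms: (-12*-35 - 9*-30)=690, (9*0 - -13*-35)=-455, (-13*9 - -19*0)=-117, (-19*22 - -30*9)=-148, (-30*13 - -29*22)=248, (-29*-30 - -12*13)=1026; twice the area = |1244| = 1244; area = 622; boundary points = 1 + 1 + 3 + 1 + 1 + 1 = 8; strictly interior points = area - boundary/2 + 1 = 619; answer 619

619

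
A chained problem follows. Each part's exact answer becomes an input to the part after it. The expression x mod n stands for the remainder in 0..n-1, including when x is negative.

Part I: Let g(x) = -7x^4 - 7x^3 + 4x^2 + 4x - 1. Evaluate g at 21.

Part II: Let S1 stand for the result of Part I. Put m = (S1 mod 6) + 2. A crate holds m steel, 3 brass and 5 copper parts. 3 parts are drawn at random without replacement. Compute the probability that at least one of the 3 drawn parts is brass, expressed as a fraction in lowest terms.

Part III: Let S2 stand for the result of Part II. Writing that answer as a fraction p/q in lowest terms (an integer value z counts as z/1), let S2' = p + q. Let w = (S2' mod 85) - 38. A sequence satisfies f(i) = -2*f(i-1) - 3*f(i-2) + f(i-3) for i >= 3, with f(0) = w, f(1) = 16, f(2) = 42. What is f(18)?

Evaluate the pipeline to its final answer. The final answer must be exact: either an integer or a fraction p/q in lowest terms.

Part I: -7*(21)^4 - 7*(21)^3 + 4*(21)^2 + 4*(21)^1 - 1 = (-1361367) + (-64827) + (1764) + (84) + (-1) = -1424347; answer -1424347
Part II: S1 = -1424347; m = 7; total draws C(15,3) = 455; complement C(12,3) = 220; favorable 455 - 220 = 235; P = 47/91; answer 47/91
Part III: S2 = 47/91; threaded value p + q = 138; w = 15; f(3) = -2*(42) - 3*(16) + 1*(15) = -117; iterating: f(3)=-117, f(4)=124, f(5)=145, f(6)=-779, f(7)=1247, f(8)=-12, f(9)=-4496, f(10)=10275, f(11)=-7074, f(12)=-21173, f(13)=73843, f(14)=-91241, f(15)=-60220, f(16)=468006, f(17)=-846593, f(18)=228948; answer 228948

228948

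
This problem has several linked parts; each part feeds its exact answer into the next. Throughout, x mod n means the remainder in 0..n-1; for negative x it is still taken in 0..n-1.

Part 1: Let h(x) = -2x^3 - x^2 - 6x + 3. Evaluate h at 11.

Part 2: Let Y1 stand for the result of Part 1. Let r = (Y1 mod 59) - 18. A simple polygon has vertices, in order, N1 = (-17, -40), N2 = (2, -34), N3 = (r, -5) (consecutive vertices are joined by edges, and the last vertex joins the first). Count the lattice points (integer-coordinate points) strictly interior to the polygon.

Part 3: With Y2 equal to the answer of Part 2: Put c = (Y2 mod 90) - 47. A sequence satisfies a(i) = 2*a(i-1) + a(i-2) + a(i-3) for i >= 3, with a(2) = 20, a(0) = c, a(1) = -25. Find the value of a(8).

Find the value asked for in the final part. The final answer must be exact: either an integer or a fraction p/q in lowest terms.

Part 1: -2*(11)^3 - 1*(11)^2 - 6*(11)^1 + 3 = (-2662) + (-121) + (-66) + (3) = -2846; answer -2846
Part 2: Y1 = -2846; r = 27; cross terms: (-17*-34 - 2*-40)=658, (2*-5 - 27*-34)=908, (27*-40 - -17*-5)=-1165; twice the area = |401| = 401; area = 401/2; boundary points = 1 + 1 + 1 = 3; strictly interior points = area - boundary/2 + 1 = 200; answer 200
Part 3: Y2 = 200; c = -27; a(3) = 2*(20) + 1*(-25) + 1*(-27) = -12; iterating: a(3)=-12, a(4)=-29, a(5)=-50, a(6)=-141, a(7)=-361, a(8)=-913; answer -913

-913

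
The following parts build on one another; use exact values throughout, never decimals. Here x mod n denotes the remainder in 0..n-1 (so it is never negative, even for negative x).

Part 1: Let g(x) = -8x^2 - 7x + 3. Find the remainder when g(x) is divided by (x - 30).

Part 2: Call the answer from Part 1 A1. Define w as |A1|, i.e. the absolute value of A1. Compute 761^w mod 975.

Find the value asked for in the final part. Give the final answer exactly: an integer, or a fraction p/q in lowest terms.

746

Part 1: remainder = value at the root: -8*(30)^2 - 7*(30)^1 + 3 = (-7200) + (-210) + (3) = -7407; answer -7407
Part 2: A1 = -7407; w = 7407; squarings mod 975: 761^1=761, 761^2=946, 761^4=841, 761^8=406, 761^16=61, 761^32=796, 761^64=841, 761^128=406, 761^256=61, 761^512=796, 761^1024=841, 761^2048=406, 761^4096=61; 761^7407 = 761^1 * 761^2 * 761^4 * 761^8 * 761^32 * 761^64 * 761^128 * 761^1024 * 761^2048 * 761^4096 = 746 (mod 975); answer 746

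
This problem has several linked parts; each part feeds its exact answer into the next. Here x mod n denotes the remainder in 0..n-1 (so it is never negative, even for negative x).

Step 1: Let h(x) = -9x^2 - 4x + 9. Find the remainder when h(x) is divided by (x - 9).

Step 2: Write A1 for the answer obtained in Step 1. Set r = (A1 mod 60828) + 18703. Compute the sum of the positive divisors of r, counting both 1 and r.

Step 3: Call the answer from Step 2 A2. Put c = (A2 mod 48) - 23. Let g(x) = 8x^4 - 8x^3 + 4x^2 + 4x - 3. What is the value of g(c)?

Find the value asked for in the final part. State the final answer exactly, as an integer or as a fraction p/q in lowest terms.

Step 1: remainder = value at the root: -9*(9)^2 - 4*(9)^1 + 9 = (-729) + (-36) + (9) = -756; answer -756
Step 2: A1 = -756; r = 78775; 78775 = 5^2 * 23 * 137; sigma = (1 + 5 + 25) * (1 + 23) * (1 + 137) = 31 * 24 * 138 = 102672; answer 102672
Step 3: A2 = 102672; c = -23; 8*(-23)^4 - 8*(-23)^3 + 4*(-23)^2 + 4*(-23)^1 - 3 = (2238728) + (97336) + (2116) + (-92) + (-3) = 2338085; answer 2338085

2338085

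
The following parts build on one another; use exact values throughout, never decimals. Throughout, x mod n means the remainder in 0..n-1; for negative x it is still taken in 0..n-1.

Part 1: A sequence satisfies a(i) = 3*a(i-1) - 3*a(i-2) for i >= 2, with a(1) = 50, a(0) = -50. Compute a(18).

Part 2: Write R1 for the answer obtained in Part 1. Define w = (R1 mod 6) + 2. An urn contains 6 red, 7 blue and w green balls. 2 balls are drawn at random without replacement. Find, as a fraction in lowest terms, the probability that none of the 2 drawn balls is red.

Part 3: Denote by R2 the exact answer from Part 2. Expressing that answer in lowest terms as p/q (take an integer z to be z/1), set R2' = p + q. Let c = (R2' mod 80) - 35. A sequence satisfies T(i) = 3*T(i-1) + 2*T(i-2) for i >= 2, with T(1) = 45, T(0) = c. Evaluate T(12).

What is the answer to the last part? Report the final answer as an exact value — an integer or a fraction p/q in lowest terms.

Part 1: a(2) = 3*(50) - 3*(-50) = 300; iterating: a(2)=300, a(3)=750, a(4)=1350, a(5)=1800, a(6)=1350, a(7)=-1350, a(8)=-8100, a(9)=-20250, a(10)=-36450, a(11)=-48600, a(12)=-36450, a(13)=36450, a(14)=218700, a(15)=546750, a(16)=984150, a(17)=1312200, a(18)=984150; answer 984150
Part 2: R1 = 984150; w = 2; total draws C(15,2) = 105; favorable C(9,2) = 36; P = 12/35; answer 12/35
Part 3: R2 = 12/35; threaded value p + q = 47; c = 12; T(2) = 3*(45) + 2*(12) = 159; iterating: T(2)=159, T(3)=567, T(4)=2019, T(5)=7191, T(6)=25611, T(7)=91215, T(8)=324867, T(9)=1157031, T(10)=4120827, T(11)=14676543, T(12)=52271283; answer 52271283

52271283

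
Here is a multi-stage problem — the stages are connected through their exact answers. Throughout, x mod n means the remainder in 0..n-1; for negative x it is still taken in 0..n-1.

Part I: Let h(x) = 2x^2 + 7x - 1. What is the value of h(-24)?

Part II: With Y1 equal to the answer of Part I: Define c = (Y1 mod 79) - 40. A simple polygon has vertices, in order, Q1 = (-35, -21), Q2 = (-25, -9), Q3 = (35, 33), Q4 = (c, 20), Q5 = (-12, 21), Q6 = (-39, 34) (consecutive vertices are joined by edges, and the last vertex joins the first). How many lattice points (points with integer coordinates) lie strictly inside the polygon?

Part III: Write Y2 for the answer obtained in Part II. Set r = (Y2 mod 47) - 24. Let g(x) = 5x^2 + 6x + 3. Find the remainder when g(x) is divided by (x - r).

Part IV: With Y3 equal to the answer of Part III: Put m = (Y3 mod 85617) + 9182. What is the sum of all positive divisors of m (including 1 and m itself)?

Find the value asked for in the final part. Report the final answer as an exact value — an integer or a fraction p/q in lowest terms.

Part I: 2*(-24)^2 + 7*(-24)^1 - 1 = (1152) + (-168) + (-1) = 983; answer 983
Part II: Y1 = 983; c = -5; cross terms: (-35*-9 - -25*-21)=-210, (-25*33 - 35*-9)=-510, (35*20 - -5*33)=865, (-5*21 - -12*20)=135, (-12*34 - -39*21)=411, (-39*-21 - -35*34)=2009; twice the area = |2700| = 2700; area = 1350; boundary points = 2 + 6 + 1 + 1 + 1 + 1 = 12; strictly interior points = area - boundary/2 + 1 = 1345; answer 1345
Part III: Y2 = 1345; r = 5; remainder = value at the root: 5*(5)^2 + 6*(5)^1 + 3 = (125) + (30) + (3) = 158; answer 158
Part IV: Y3 = 158; m = 9340; 9340 = 2^2 * 5 * 467; sigma = (1 + 2 + 4) * (1 + 5) * (1 + 467) = 7 * 6 * 468 = 19656; answer 19656

19656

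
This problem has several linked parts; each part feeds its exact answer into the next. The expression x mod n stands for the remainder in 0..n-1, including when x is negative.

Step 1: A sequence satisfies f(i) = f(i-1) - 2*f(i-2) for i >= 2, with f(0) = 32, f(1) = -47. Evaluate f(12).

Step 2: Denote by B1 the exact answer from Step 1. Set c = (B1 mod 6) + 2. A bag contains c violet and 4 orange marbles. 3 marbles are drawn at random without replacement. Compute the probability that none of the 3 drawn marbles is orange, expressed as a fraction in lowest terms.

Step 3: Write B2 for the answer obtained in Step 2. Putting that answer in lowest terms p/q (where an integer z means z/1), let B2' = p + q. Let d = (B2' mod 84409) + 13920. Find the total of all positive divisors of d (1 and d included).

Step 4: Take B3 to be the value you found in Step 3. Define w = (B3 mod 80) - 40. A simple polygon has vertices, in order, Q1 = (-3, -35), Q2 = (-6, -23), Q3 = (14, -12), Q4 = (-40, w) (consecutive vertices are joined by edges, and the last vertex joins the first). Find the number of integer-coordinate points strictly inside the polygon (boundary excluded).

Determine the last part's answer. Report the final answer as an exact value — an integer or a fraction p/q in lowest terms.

Step 1: f(2) = 1*(-47) - 2*(32) = -111; iterating: f(2)=-111, f(3)=-17, f(4)=205, f(5)=239, f(6)=-171, f(7)=-649, f(8)=-307, f(9)=991, f(10)=1605, f(11)=-377, f(12)=-3587; answer -3587
Step 2: B1 = -3587; c = 3; total draws C(7,3) = 35; favorable C(3,3) = 1; P = 1/35; answer 1/35
Step 3: B2 = 1/35; threaded value p + q = 36; d = 13956; 13956 = 2^2 * 3 * 1163; sigma = (1 + 2 + 4) * (1 + 3) * (1 + 1163) = 7 * 4 * 1164 = 32592; answer 32592
Step 4: B3 = 32592; w = -8; cross terms: (-3*-23 - -6*-35)=-141, (-6*-12 - 14*-23)=394, (14*-8 - -40*-12)=-592, (-40*-35 - -3*-8)=1376; twice the area = |1037| = 1037; area = 1037/2; boundary points = 3 + 1 + 2 + 1 = 7; strictly interior points = area - boundary/2 + 1 = 516; answer 516

516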